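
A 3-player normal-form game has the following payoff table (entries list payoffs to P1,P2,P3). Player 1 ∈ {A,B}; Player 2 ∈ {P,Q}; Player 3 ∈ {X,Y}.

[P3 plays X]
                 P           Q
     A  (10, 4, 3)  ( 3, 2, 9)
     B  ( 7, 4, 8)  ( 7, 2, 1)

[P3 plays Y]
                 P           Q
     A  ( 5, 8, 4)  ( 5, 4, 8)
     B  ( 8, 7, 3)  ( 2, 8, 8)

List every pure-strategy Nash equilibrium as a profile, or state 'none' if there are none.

(A,P,X): not NE [P3→Y gives 4>3]
(A,P,Y): not NE [P1→B gives 8>5]
(A,Q,X): not NE [P1→B gives 7>3; P2→P gives 4>2]
(A,Q,Y): not NE [P2→P gives 8>4; P3→X gives 9>8]
(B,P,X): not NE [P1→A gives 10>7]
(B,P,Y): not NE [P2→Q gives 8>7; P3→X gives 8>3]
(B,Q,X): not NE [P2→P gives 4>2; P3→Y gives 8>1]
(B,Q,Y): not NE [P1→A gives 5>2]

PSNE: ∅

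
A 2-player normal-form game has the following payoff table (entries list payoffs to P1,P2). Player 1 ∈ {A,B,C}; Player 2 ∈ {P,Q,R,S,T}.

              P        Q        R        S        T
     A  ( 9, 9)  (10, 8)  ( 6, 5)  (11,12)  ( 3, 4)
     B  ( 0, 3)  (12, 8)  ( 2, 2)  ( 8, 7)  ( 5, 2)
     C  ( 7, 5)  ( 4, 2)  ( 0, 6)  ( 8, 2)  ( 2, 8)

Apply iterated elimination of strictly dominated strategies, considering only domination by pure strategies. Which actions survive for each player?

Survivors P1:{A,B} P2:{Q,S}

P1 drop C (A beats it: P:9>7 Q:10>4 R:6>0 S:11>8 T:3>2)
P2 drop P (S beats it: A:12>9 B:7>3)
P2 drop R (Q beats it: A:8>5 B:8>2)
P2 drop T (Q beats it: A:8>4 B:8>2)
P1→{A,B} P2→{Q,S}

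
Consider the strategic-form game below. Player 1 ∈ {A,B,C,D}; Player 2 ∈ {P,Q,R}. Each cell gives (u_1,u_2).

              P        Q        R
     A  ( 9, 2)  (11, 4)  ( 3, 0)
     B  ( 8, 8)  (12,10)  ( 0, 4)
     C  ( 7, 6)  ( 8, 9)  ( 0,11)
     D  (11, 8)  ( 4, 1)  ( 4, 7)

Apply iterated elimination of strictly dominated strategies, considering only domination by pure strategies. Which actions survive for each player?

Remaining: P1:{A,B,D} P2:{P,Q}

P1 drop C (A beats it: P:9>7 Q:11>8 R:3>0)
P2 drop R (P beats it: A:2>0 B:8>4 D:8>7)
P1→{A,B,D} P2→{P,Q}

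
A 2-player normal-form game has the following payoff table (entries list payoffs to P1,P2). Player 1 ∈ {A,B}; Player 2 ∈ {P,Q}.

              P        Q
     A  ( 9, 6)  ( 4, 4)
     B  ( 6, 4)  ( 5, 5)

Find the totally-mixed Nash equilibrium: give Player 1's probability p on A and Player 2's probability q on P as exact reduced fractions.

P1 mixes 1/3 on A; P2 mixes 1/4 on P

P1 indiff ⇒ q·9+(1-q)·4 = q·6+(1-q)·5 ⇒ q(3) = (1-q)(1) ⇒ q = 1/4
P2 indiff ⇒ p·6+(1-p)·4 = p·4+(1-p)·5 ⇒ p(2) = (1-p)(1) ⇒ p = 1/3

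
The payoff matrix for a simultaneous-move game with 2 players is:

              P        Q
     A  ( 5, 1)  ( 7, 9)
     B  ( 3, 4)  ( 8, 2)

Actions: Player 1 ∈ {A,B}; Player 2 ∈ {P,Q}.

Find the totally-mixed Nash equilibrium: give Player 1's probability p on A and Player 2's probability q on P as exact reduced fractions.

P1 indiff ⇒ q·5+(1-q)·7 = q·3+(1-q)·8 ⇒ q(2) = (1-q)(1) ⇒ q = 1/3
P2 indiff ⇒ p·1+(1-p)·4 = p·9+(1-p)·2 ⇒ p(-8) = (1-p)(-2) ⇒ p = 1/5

P1 mixes 1/5 on A; P2 mixes 1/3 on P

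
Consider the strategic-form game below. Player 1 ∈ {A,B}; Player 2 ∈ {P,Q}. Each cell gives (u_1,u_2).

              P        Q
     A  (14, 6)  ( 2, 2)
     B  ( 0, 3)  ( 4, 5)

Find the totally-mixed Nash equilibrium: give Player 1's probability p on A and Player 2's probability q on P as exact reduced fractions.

P1 indiff ⇒ q·14+(1-q)·2 = q·0+(1-q)·4 ⇒ q(14) = (1-q)(2) ⇒ q = 1/8
P2 indiff ⇒ p·6+(1-p)·3 = p·2+(1-p)·5 ⇒ p(4) = (1-p)(2) ⇒ p = 1/3

P1 mixes 1/3 on A; P2 mixes 1/8 on P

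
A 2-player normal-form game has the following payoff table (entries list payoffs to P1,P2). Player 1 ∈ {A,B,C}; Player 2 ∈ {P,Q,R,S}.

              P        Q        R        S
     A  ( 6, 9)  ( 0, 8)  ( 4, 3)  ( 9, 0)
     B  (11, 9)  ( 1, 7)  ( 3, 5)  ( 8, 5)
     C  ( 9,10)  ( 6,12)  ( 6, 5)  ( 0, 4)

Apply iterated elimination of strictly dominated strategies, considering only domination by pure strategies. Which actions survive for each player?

Remaining: P1:{B,C} P2:{P,Q}

P2 drop R (P beats it: A:9>3 B:9>5 C:10>5)
P2 drop S (P beats it: A:9>0 B:9>5 C:10>4)
P1 drop A (B beats it: P:11>6 Q:1>0)
P1→{B,C} P2→{P,Q}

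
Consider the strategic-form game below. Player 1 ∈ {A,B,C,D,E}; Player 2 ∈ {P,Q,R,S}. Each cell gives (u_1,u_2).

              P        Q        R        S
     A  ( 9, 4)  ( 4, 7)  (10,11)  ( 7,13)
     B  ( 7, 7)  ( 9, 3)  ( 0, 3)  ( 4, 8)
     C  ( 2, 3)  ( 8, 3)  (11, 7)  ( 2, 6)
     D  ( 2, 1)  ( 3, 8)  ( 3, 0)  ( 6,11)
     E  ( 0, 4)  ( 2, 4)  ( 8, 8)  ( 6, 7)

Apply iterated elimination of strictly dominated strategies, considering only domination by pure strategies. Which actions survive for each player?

IESDS → P1:{A,C} P2:{R,S}

P1 drop D (A beats it: P:9>2 Q:4>3 R:10>3 S:7>6)
P1 drop E (A beats it: P:9>0 Q:4>2 R:10>8 S:7>6)
P2 drop P (S beats it: A:13>4 B:8>7 C:6>3)
P2 drop Q (S beats it: A:13>7 B:8>3 C:6>3)
P1 drop B (A beats it: R:10>0 S:7>4)
P1→{A,C} P2→{R,S}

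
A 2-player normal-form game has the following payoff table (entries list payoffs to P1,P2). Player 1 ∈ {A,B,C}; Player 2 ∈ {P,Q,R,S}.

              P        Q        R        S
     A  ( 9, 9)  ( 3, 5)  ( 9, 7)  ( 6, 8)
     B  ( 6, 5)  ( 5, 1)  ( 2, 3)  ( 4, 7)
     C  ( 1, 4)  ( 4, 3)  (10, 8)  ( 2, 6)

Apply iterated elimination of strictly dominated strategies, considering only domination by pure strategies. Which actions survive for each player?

IESDS → P1:{A,C} P2:{P,R,S}

P2 drop Q (P beats it: A:9>5 B:5>1 C:4>3)
P1 drop B (A beats it: P:9>6 R:9>2 S:6>4)
P1→{A,C} P2→{P,R,S}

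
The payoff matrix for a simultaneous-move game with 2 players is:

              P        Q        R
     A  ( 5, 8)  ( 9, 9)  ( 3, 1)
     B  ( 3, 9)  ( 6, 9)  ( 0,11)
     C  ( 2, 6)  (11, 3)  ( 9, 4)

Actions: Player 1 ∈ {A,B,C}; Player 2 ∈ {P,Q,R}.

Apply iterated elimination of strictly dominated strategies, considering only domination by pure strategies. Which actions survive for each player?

Survivors P1:{A,C} P2:{P,Q}

P1 drop B (A beats it: P:5>3 Q:9>6 R:3>0)
P2 drop R (P beats it: A:8>1 C:6>4)
P1→{A,C} P2→{P,Q}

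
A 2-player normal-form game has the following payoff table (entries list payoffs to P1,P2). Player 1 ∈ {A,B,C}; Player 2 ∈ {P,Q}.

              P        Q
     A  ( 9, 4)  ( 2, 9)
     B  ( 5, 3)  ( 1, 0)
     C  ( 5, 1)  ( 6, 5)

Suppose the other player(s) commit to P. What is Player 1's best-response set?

P1 best: {A}

u_1(A vs P) = 9
u_1(B vs P) = 5
u_1(C vs P) = 5
max payoff 9 at {A}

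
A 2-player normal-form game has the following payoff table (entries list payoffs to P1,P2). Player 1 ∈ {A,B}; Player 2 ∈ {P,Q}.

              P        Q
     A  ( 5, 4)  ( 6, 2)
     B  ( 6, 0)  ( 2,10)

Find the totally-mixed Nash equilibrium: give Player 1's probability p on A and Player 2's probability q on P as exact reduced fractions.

p=5/6, q=4/5

P1 indiff ⇒ q·5+(1-q)·6 = q·6+(1-q)·2 ⇒ q(-1) = (1-q)(-4) ⇒ q = 4/5
P2 indiff ⇒ p·4+(1-p)·0 = p·2+(1-p)·10 ⇒ p(2) = (1-p)(10) ⇒ p = 5/6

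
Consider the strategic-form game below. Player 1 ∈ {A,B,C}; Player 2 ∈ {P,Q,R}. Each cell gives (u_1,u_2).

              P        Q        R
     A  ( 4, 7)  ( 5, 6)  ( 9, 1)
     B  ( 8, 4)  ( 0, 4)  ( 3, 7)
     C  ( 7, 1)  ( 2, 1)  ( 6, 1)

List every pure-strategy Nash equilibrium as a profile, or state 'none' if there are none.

Equilibria: none

(A,P): not NE [P1→B gives 8>4]
(A,Q): not NE [P2→P gives 7>6]
(A,R): not NE [P2→P gives 7>1]
(B,P): not NE [P2→R gives 7>4]
(B,Q): not NE [P1→A gives 5>0; P2→R gives 7>4]
(B,R): not NE [P1→A gives 9>3]
(C,P): not NE [P1→B gives 8>7]
(C,Q): not NE [P1→A gives 5>2]
(C,R): not NE [P1→A gives 9>6]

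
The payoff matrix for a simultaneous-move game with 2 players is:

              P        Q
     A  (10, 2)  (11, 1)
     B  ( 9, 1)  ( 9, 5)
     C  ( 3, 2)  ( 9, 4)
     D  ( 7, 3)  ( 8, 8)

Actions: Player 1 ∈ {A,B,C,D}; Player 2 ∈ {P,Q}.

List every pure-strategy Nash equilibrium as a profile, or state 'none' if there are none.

NE set: (A,P)

(A,P): NE
(A,Q): not NE [P2→P gives 2>1]
(B,P): not NE [P1→A gives 10>9; P2→Q gives 5>1]
(B,Q): not NE [P1→A gives 11>9]
(C,P): not NE [P1→A gives 10>3; P2→Q gives 4>2]
(C,Q): not NE [P1→A gives 11>9]
(D,P): not NE [P1→A gives 10>7; P2→Q gives 8>3]
(D,Q): not NE [P1→A gives 11>8]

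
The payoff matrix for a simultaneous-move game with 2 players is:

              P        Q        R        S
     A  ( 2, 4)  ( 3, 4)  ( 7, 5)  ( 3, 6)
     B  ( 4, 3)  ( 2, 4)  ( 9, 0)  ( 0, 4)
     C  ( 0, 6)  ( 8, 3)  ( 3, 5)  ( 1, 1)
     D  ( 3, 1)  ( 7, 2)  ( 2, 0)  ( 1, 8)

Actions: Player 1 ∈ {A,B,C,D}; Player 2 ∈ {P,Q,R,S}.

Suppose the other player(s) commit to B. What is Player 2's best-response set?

u_2(P vs B) = 3
u_2(Q vs B) = 4
u_2(R vs B) = 0
u_2(S vs B) = 4
max payoff 4 at {Q,S}

P2 best: {Q,S}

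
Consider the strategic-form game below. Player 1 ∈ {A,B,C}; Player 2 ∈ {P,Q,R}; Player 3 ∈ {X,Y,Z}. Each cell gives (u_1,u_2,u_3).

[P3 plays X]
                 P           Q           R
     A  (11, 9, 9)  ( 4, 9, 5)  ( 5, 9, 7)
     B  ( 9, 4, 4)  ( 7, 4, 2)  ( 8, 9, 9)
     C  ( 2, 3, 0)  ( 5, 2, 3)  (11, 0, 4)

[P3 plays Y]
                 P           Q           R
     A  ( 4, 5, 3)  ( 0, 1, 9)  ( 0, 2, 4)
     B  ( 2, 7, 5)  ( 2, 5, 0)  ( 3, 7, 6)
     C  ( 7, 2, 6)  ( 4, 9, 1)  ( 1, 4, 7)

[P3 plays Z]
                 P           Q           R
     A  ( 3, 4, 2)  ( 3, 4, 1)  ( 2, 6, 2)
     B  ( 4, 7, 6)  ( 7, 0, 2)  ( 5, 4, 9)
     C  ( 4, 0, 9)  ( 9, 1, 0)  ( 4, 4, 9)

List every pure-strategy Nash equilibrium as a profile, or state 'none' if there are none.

(A,P,X): NE
(A,P,Y): not NE [P1→C gives 7>4; P3→X gives 9>3]
(A,P,Z): not NE [P1→C gives 4>3; P2→R gives 6>4; P3→X gives 9>2]
(A,Q,X): not NE [P1→B gives 7>4; P3→Y gives 9>5]
(A,Q,Y): not NE [P1→C gives 4>0; P2→P gives 5>1]
(A,Q,Z): not NE [P1→C gives 9>3; P2→R gives 6>4; P3→Y gives 9>1]
(A,R,X): not NE [P1→C gives 11>5]
(A,R,Y): not NE [P1→B gives 3>0; P2→P gives 5>2; P3→X gives 7>4]
(A,R,Z): not NE [P1→B gives 5>2; P3→X gives 7>2]
(B,P,X): not NE [P1→A gives 11>9; P2→R gives 9>4; P3→Z gives 6>4]
(B,P,Y): not NE [P1→C gives 7>2; P3→Z gives 6>5]
(B,P,Z): NE
(B,Q,X): not NE [P2→R gives 9>4]
(B,Q,Y): not NE [P1→C gives 4>2; P2→R gives 7>5; P3→Z gives 2>0]
(B,Q,Z): not NE [P1→C gives 9>7; P2→P gives 7>0]
(B,R,X): not NE [P1→C gives 11>8]
(B,R,Y): not NE [P3→Z gives 9>6]
(B,R,Z): not NE [P2→P gives 7>4]
(C,P,X): not NE [P1→A gives 11>2; P3→Z gives 9>0]
(C,P,Y): not NE [P2→Q gives 9>2; P3→Z gives 9>6]
(C,P,Z): not NE [P2→R gives 4>0]
(C,Q,X): not NE [P1→B gives 7>5; P2→P gives 3>2]
(C,Q,Y): not NE [P3→X gives 3>1]
(C,Q,Z): not NE [P2→R gives 4>1; P3→X gives 3>0]
(C,R,X): not NE [P2→P gives 3>0; P3→Z gives 9>4]
(C,R,Y): not NE [P1→B gives 3>1; P2→Q gives 9>4; P3→Z gives 9>7]
(C,R,Z): not NE [P1→B gives 5>4]

PSNE = {(A,P,X), (B,P,Z)}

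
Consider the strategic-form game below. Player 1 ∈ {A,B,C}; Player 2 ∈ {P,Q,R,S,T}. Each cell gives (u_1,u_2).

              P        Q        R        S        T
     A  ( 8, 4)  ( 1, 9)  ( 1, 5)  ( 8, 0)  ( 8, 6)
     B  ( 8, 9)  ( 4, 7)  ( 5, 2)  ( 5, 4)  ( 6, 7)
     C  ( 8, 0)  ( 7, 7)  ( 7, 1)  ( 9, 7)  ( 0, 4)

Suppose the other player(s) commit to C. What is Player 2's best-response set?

argmax u_2 = {Q,S}

u_2(P vs C) = 0
u_2(Q vs C) = 7
u_2(R vs C) = 1
u_2(S vs C) = 7
u_2(T vs C) = 4
max payoff 7 at {Q,S}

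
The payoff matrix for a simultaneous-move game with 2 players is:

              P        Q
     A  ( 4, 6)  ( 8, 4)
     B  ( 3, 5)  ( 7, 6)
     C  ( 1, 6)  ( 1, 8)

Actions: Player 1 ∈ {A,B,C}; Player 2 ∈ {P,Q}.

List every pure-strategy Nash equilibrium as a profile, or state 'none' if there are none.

(A,P): NE
(A,Q): not NE [P2→P gives 6>4]
(B,P): not NE [P1→A gives 4>3; P2→Q gives 6>5]
(B,Q): not NE [P1→A gives 8>7]
(C,P): not NE [P1→A gives 4>1; P2→Q gives 8>6]
(C,Q): not NE [P1→A gives 8>1]

Nash profiles: (A,P)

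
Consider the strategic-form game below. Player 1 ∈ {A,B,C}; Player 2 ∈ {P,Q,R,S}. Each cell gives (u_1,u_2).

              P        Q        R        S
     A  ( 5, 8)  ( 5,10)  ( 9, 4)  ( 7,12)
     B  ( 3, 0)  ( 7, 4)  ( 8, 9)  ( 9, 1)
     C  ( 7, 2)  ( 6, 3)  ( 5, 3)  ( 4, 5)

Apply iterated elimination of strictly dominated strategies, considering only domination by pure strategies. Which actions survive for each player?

P2 drop P (Q beats it: A:10>8 B:4>0 C:3>2)
P1 drop C (B beats it: Q:7>6 R:8>5 S:9>4)
P1→{A,B} P2→{Q,R,S}

Remaining: P1:{A,B} P2:{Q,R,S}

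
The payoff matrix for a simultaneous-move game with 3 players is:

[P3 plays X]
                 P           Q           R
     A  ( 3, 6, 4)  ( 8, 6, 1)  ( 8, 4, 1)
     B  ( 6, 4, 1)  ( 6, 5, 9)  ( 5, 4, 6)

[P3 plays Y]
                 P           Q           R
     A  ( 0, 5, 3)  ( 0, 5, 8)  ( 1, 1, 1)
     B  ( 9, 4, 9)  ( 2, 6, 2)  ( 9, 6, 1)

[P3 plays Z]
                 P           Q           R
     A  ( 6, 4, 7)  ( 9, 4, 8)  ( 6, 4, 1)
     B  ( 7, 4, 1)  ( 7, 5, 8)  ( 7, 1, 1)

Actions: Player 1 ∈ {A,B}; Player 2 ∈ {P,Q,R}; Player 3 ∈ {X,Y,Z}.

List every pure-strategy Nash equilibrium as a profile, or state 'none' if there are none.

(A,P,X): not NE [P1→B gives 6>3; P3→Z gives 7>4]
(A,P,Y): not NE [P1→B gives 9>0; P3→Z gives 7>3]
(A,P,Z): not NE [P1→B gives 7>6]
(A,Q,X): not NE [P3→Z gives 8>1]
(A,Q,Y): not NE [P1→B gives 2>0]
(A,Q,Z): NE
(A,R,X): not NE [P2→Q gives 6>4]
(A,R,Y): not NE [P1→B gives 9>1; P2→Q gives 5>1]
(A,R,Z): not NE [P1→B gives 7>6]
(B,P,X): not NE [P2→Q gives 5>4; P3→Y gives 9>1]
(B,P,Y): not NE [P2→R gives 6>4]
(B,P,Z): not NE [P2→Q gives 5>4; P3→Y gives 9>1]
(B,Q,X): not NE [P1→A gives 8>6]
(B,Q,Y): not NE [P3→X gives 9>2]
(B,Q,Z): not NE [P1→A gives 9>7; P3→X gives 9>8]
(B,R,X): not NE [P1→A gives 8>5; P2→Q gives 5>4]
(B,R,Y): not NE [P3→X gives 6>1]
(B,R,Z): not NE [P2→Q gives 5>1; P3→X gives 6>1]

Nash profiles: (A,Q,Z)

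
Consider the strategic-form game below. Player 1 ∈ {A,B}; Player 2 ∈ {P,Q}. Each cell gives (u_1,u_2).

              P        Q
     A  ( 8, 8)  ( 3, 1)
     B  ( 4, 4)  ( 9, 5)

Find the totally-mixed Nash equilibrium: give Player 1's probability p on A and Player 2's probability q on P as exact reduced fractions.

P1 indiff ⇒ q·8+(1-q)·3 = q·4+(1-q)·9 ⇒ q(4) = (1-q)(6) ⇒ q = 3/5
P2 indiff ⇒ p·8+(1-p)·4 = p·1+(1-p)·5 ⇒ p(7) = (1-p)(1) ⇒ p = 1/8

p=1/8, q=3/5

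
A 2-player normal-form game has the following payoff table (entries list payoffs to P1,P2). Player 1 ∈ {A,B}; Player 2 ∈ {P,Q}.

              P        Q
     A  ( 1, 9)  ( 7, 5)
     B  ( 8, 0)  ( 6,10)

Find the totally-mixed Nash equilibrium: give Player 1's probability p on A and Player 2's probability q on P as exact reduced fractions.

(p,q) = (5/7, 1/8)

P1 indiff ⇒ q·1+(1-q)·7 = q·8+(1-q)·6 ⇒ q(-7) = (1-q)(-1) ⇒ q = 1/8
P2 indiff ⇒ p·9+(1-p)·0 = p·5+(1-p)·10 ⇒ p(4) = (1-p)(10) ⇒ p = 5/7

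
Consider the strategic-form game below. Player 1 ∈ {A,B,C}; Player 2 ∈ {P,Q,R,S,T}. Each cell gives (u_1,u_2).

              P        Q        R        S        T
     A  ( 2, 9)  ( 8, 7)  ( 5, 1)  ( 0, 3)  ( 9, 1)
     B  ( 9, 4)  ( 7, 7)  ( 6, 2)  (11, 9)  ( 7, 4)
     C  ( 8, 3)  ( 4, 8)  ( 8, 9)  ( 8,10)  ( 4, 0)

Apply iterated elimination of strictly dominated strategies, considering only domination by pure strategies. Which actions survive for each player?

IESDS → P1:{A,B} P2:{P,Q,S}

P2 drop R (S beats it: A:3>1 B:9>2 C:10>9)
P1 drop C (B beats it: P:9>8 Q:7>4 S:11>8 T:7>4)
P2 drop T (Q beats it: A:7>1 B:7>4)
P1→{A,B} P2→{P,Q,S}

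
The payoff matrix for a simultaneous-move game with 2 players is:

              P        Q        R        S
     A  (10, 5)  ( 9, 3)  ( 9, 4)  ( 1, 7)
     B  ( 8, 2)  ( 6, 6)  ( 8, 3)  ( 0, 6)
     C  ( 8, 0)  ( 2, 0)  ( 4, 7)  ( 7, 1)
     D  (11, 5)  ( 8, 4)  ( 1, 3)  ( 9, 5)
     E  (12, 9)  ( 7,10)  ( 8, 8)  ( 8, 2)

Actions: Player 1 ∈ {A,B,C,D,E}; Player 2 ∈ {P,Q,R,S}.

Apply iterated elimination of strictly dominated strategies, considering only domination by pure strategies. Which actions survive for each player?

P1 drop B (A beats it: P:10>8 Q:9>6 R:9>8 S:1>0)
P1 drop C (E beats it: P:12>8 Q:7>2 R:8>4 S:8>7)
P2 drop R (P beats it: A:5>4 D:5>3 E:9>8)
P1→{A,D,E} P2→{P,Q,S}

IESDS → P1:{A,D,E} P2:{P,Q,S}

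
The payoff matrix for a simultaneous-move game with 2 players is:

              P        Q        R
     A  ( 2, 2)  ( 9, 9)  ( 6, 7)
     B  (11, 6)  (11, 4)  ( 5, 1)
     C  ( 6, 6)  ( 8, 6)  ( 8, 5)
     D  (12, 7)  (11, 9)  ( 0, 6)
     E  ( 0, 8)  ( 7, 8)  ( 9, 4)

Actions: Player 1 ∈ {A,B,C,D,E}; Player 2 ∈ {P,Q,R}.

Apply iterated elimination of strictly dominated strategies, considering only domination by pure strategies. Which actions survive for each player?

Survivors P1:{B,D} P2:{P,Q}

P2 drop R (Q beats it: A:9>7 B:4>1 C:6>5 D:9>6 E:8>4)
P1 drop A (B beats it: P:11>2 Q:11>9)
P1 drop C (B beats it: P:11>6 Q:11>8)
P1 drop E (B beats it: P:11>0 Q:11>7)
P1→{B,D} P2→{P,Q}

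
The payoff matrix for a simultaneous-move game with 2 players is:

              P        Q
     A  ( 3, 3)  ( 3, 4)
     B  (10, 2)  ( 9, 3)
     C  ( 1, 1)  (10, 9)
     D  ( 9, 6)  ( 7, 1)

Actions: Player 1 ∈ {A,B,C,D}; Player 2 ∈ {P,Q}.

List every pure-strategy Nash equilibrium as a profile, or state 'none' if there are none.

Nash profiles: (C,Q)

(A,P): not NE [P1→B gives 10>3; P2→Q gives 4>3]
(A,Q): not NE [P1→C gives 10>3]
(B,P): not NE [P2→Q gives 3>2]
(B,Q): not NE [P1→C gives 10>9]
(C,P): not NE [P1→B gives 10>1; P2→Q gives 9>1]
(C,Q): NE
(D,P): not NE [P1→B gives 10>9]
(D,Q): not NE [P1→C gives 10>7; P2→P gives 6>1]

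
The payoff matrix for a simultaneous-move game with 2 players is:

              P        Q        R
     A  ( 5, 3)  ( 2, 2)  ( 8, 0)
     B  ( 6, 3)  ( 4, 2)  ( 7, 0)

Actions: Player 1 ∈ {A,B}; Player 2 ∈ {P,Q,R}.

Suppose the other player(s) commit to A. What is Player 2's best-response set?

u_2(P vs A) = 3
u_2(Q vs A) = 2
u_2(R vs A) = 0
max payoff 3 at {P}

P2 best: {P}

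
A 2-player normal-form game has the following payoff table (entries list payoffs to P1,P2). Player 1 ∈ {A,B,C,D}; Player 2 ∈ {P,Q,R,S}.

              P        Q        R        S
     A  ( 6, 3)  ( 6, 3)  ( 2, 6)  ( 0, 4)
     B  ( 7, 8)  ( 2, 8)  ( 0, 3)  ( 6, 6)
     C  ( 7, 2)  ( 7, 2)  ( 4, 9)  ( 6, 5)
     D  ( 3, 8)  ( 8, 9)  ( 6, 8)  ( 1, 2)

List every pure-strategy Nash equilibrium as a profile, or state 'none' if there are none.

(A,P): not NE [P1→C gives 7>6; P2→R gives 6>3]
(A,Q): not NE [P1→D gives 8>6; P2→R gives 6>3]
(A,R): not NE [P1→D gives 6>2]
(A,S): not NE [P1→C gives 6>0; P2→R gives 6>4]
(B,P): NE
(B,Q): not NE [P1→D gives 8>2]
(B,R): not NE [P1→D gives 6>0; P2→Q gives 8>3]
(B,S): not NE [P2→Q gives 8>6]
(C,P): not NE [P2→R gives 9>2]
(C,Q): not NE [P1→D gives 8>7; P2→R gives 9>2]
(C,R): not NE [P1→D gives 6>4]
(C,S): not NE [P2→R gives 9>5]
(D,P): not NE [P1→C gives 7>3; P2→Q gives 9>8]
(D,Q): NE
(D,R): not NE [P2→Q gives 9>8]
(D,S): not NE [P1→C gives 6>1; P2→Q gives 9>2]

NE set: (B,P), (D,Q)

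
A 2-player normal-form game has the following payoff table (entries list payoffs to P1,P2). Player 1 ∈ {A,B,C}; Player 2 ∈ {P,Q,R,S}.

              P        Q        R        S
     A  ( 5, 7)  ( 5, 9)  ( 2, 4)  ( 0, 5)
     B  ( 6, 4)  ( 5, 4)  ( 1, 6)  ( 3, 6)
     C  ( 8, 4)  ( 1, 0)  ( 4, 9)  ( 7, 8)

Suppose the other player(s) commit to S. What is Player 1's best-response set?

P1 best: {C}

u_1(A vs S) = 0
u_1(B vs S) = 3
u_1(C vs S) = 7
max payoff 7 at {C}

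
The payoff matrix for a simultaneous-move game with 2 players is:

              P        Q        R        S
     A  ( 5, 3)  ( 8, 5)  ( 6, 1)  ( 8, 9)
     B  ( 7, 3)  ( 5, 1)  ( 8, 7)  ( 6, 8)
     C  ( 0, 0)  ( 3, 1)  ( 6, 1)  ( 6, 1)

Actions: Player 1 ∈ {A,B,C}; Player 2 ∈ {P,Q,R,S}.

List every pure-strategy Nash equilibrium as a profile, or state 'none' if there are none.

PSNE = {(A,S)}

(A,P): not NE [P1→B gives 7>5; P2→S gives 9>3]
(A,Q): not NE [P2→S gives 9>5]
(A,R): not NE [P1→B gives 8>6; P2→S gives 9>1]
(A,S): NE
(B,P): not NE [P2→S gives 8>3]
(B,Q): not NE [P1→A gives 8>5; P2→S gives 8>1]
(B,R): not NE [P2→S gives 8>7]
(B,S): not NE [P1→A gives 8>6]
(C,P): not NE [P1→B gives 7>0; P2→S gives 1>0]
(C,Q): not NE [P1→A gives 8>3]
(C,R): not NE [P1→B gives 8>6]
(C,S): not NE [P1→A gives 8>6]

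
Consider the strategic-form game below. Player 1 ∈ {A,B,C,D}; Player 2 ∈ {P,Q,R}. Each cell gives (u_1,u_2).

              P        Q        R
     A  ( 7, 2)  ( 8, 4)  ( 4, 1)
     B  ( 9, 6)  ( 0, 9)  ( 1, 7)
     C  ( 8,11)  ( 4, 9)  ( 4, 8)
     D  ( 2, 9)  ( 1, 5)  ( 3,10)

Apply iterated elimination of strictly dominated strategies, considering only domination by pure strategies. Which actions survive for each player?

P1 drop D (A beats it: P:7>2 Q:8>1 R:4>3)
P2 drop R (Q beats it: A:4>1 B:9>7 C:9>8)
P1→{A,B,C} P2→{P,Q}

Remaining: P1:{A,B,C} P2:{P,Q}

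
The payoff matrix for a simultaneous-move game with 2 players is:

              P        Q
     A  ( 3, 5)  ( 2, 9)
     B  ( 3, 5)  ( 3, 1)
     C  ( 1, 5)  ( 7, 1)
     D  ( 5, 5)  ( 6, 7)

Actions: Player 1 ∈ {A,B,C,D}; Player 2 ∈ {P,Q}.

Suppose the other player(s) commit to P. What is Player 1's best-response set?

BR_1 = {D}

u_1(A vs P) = 3
u_1(B vs P) = 3
u_1(C vs P) = 1
u_1(D vs P) = 5
max payoff 5 at {D}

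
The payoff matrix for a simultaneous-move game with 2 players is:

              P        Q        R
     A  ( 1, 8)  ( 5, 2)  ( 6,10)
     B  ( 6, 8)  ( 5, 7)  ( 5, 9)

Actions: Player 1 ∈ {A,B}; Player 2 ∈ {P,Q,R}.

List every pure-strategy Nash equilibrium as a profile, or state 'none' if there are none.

(A,P): not NE [P1→B gives 6>1; P2→R gives 10>8]
(A,Q): not NE [P2→R gives 10>2]
(A,R): NE
(B,P): not NE [P2→R gives 9>8]
(B,Q): not NE [P2→R gives 9>7]
(B,R): not NE [P1→A gives 6>5]

Nash profiles: (A,R)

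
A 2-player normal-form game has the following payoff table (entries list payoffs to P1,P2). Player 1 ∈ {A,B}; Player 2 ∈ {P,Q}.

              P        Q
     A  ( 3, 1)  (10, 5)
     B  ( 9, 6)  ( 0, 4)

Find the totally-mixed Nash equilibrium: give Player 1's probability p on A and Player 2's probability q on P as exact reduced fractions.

P1 indiff ⇒ q·3+(1-q)·10 = q·9+(1-q)·0 ⇒ q(-6) = (1-q)(-10) ⇒ q = 5/8
P2 indiff ⇒ p·1+(1-p)·6 = p·5+(1-p)·4 ⇒ p(-4) = (1-p)(-2) ⇒ p = 1/3

(p,q) = (1/3, 5/8)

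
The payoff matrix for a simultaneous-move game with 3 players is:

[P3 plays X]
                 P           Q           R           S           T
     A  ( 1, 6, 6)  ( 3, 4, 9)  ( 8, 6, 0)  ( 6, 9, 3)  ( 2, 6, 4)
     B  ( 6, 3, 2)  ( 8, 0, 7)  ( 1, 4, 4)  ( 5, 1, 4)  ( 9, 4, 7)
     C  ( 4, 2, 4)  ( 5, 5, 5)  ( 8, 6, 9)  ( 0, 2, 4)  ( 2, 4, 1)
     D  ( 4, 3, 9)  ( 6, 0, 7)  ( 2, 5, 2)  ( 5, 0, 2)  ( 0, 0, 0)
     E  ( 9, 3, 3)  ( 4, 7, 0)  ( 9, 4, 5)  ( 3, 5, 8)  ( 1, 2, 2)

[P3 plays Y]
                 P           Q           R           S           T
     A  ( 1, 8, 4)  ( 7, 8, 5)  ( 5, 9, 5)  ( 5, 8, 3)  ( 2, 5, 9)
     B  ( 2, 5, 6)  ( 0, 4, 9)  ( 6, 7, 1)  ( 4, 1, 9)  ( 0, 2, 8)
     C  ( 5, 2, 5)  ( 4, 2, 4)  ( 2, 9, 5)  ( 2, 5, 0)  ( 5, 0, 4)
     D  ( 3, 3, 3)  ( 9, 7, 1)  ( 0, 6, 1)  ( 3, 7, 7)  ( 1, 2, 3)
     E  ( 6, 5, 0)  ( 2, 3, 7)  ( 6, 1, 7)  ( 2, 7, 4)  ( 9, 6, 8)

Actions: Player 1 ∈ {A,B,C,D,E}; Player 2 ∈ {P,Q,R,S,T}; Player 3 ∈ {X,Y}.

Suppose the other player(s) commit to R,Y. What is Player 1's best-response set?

u_1(A vs R,Y) = 5
u_1(B vs R,Y) = 6
u_1(C vs R,Y) = 2
u_1(D vs R,Y) = 0
u_1(E vs R,Y) = 6
max payoff 6 at {B,E}

BR_1 = {B,E}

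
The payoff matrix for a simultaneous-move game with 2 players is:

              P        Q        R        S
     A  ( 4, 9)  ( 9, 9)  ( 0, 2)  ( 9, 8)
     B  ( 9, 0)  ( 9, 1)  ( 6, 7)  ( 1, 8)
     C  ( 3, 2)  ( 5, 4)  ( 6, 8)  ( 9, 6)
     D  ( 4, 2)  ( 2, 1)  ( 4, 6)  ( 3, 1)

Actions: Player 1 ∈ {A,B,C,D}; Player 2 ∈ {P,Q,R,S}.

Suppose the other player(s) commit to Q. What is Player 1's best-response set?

argmax u_1 = {A,B}

u_1(A vs Q) = 9
u_1(B vs Q) = 9
u_1(C vs Q) = 5
u_1(D vs Q) = 2
max payoff 9 at {A,B}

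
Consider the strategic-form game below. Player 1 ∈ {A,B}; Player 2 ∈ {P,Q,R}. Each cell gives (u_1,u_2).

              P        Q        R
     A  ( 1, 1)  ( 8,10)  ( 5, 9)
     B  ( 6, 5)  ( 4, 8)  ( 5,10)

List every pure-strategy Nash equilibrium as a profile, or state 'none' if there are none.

(A,P): not NE [P1→B gives 6>1; P2→Q gives 10>1]
(A,Q): NE
(A,R): not NE [P2→Q gives 10>9]
(B,P): not NE [P2→R gives 10>5]
(B,Q): not NE [P1→A gives 8>4; P2→R gives 10>8]
(B,R): NE

NE set: (A,Q), (B,R)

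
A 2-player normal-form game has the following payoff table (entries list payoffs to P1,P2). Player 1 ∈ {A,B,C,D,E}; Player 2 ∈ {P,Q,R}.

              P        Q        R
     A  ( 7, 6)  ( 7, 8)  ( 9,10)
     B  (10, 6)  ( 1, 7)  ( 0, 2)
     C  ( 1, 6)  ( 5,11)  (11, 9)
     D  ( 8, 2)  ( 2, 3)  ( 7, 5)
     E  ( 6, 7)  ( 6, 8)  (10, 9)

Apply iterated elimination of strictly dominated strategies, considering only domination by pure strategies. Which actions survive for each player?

IESDS → P1:{A,C,E} P2:{Q,R}

P2 drop P (Q beats it: A:8>6 B:7>6 C:11>6 D:3>2 E:8>7)
P1 drop B (A beats it: Q:7>1 R:9>0)
P1 drop D (A beats it: Q:7>2 R:9>7)
P1→{A,C,E} P2→{Q,R}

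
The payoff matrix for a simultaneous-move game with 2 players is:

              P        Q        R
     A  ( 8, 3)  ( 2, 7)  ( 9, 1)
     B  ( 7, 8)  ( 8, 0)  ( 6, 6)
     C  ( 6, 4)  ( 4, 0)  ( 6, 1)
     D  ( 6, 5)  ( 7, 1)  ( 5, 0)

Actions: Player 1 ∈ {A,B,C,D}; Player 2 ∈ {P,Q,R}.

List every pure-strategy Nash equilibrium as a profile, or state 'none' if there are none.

(A,P): not NE [P2→Q gives 7>3]
(A,Q): not NE [P1→B gives 8>2]
(A,R): not NE [P2→Q gives 7>1]
(B,P): not NE [P1→A gives 8>7]
(B,Q): not NE [P2→P gives 8>0]
(B,R): not NE [P1→A gives 9>6; P2→P gives 8>6]
(C,P): not NE [P1→A gives 8>6]
(C,Q): not NE [P1→B gives 8>4; P2→P gives 4>0]
(C,R): not NE [P1→A gives 9>6; P2→P gives 4>1]
(D,P): not NE [P1→A gives 8>6]
(D,Q): not NE [P1→B gives 8>7; P2→P gives 5>1]
(D,R): not NE [P1→A gives 9>5; P2→P gives 5>0]

No pure NE.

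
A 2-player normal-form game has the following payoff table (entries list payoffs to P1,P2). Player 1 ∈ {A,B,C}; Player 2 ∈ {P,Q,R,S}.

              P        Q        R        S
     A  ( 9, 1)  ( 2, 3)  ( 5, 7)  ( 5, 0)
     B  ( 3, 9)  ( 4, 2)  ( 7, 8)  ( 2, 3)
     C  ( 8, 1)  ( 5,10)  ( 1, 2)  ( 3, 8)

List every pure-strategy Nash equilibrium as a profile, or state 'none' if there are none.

Nash profiles: (C,Q)

(A,P): not NE [P2→R gives 7>1]
(A,Q): not NE [P1→C gives 5>2; P2→R gives 7>3]
(A,R): not NE [P1→B gives 7>5]
(A,S): not NE [P2→R gives 7>0]
(B,P): not NE [P1→A gives 9>3]
(B,Q): not NE [P1→C gives 5>4; P2→P gives 9>2]
(B,R): not NE [P2→P gives 9>8]
(B,S): not NE [P1→A gives 5>2; P2→P gives 9>3]
(C,P): not NE [P1→A gives 9>8; P2→Q gives 10>1]
(C,Q): NE
(C,R): not NE [P1→B gives 7>1; P2→Q gives 10>2]
(C,S): not NE [P1→A gives 5>3; P2→Q gives 10>8]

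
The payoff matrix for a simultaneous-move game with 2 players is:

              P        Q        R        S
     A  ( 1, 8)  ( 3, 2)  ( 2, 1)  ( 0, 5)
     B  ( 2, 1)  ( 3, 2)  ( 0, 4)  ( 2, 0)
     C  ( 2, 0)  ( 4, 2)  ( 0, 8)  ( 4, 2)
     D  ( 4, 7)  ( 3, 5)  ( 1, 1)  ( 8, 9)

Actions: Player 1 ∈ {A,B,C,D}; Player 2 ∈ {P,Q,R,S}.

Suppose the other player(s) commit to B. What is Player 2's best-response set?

u_2(P vs B) = 1
u_2(Q vs B) = 2
u_2(R vs B) = 4
u_2(S vs B) = 0
max payoff 4 at {R}

P2 best: {R}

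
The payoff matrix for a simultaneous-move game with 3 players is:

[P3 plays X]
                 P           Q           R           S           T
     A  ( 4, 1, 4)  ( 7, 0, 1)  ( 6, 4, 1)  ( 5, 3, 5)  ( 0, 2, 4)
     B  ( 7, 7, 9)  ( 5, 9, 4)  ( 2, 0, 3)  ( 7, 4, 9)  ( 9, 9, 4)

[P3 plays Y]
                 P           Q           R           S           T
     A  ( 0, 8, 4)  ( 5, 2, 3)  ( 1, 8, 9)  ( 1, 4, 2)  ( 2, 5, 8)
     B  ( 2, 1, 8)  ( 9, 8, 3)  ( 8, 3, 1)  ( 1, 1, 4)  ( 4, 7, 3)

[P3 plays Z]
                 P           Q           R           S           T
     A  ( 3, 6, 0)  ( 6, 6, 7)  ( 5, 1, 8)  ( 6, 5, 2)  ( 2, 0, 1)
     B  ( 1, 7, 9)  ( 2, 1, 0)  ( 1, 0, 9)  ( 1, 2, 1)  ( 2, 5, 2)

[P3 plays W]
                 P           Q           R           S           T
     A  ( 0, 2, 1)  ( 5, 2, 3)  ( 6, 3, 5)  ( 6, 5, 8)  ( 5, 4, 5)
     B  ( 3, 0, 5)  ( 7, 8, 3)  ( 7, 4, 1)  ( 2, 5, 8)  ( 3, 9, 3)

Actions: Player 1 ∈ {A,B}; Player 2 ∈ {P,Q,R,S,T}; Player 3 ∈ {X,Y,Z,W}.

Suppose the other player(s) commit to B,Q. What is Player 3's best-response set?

u_3(X vs B,Q) = 4
u_3(Y vs B,Q) = 3
u_3(Z vs B,Q) = 0
u_3(W vs B,Q) = 3
max payoff 4 at {X}

BR_3 = {X}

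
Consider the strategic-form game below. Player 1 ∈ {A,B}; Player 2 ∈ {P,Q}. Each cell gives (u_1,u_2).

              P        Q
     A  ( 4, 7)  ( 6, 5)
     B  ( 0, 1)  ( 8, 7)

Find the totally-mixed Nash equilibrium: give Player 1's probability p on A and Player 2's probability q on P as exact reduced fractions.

P1 mixes 3/4 on A; P2 mixes 1/3 on P

P1 indiff ⇒ q·4+(1-q)·6 = q·0+(1-q)·8 ⇒ q(4) = (1-q)(2) ⇒ q = 1/3
P2 indiff ⇒ p·7+(1-p)·1 = p·5+(1-p)·7 ⇒ p(2) = (1-p)(6) ⇒ p = 3/4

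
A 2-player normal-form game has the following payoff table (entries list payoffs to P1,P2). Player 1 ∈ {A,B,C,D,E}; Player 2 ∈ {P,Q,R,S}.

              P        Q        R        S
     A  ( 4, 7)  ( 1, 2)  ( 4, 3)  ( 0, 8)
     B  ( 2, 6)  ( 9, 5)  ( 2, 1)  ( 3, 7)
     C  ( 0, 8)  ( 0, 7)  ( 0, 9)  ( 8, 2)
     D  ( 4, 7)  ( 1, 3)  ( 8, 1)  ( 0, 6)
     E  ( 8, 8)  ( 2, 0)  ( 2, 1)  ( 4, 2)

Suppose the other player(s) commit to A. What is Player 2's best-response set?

BR_2 = {S}

u_2(P vs A) = 7
u_2(Q vs A) = 2
u_2(R vs A) = 3
u_2(S vs A) = 8
max payoff 8 at {S}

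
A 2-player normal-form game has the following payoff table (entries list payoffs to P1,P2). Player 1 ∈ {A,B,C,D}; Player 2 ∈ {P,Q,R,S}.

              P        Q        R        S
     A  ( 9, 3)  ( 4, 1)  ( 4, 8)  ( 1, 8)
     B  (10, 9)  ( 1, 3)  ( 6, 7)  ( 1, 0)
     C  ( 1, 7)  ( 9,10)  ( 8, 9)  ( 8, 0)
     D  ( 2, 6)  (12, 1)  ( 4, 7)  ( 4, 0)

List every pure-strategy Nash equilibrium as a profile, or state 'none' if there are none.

PSNE = {(B,P)}

(A,P): not NE [P1→B gives 10>9; P2→S gives 8>3]
(A,Q): not NE [P1→D gives 12>4; P2→S gives 8>1]
(A,R): not NE [P1→C gives 8>4]
(A,S): not NE [P1→C gives 8>1]
(B,P): NE
(B,Q): not NE [P1→D gives 12>1; P2→P gives 9>3]
(B,R): not NE [P1→C gives 8>6; P2→P gives 9>7]
(B,S): not NE [P1→C gives 8>1; P2→P gives 9>0]
(C,P): not NE [P1→B gives 10>1; P2→Q gives 10>7]
(C,Q): not NE [P1→D gives 12>9]
(C,R): not NE [P2→Q gives 10>9]
(C,S): not NE [P2→Q gives 10>0]
(D,P): not NE [P1→B gives 10>2; P2→R gives 7>6]
(D,Q): not NE [P2→R gives 7>1]
(D,R): not NE [P1→C gives 8>4]
(D,S): not NE [P1→C gives 8>4; P2→R gives 7>0]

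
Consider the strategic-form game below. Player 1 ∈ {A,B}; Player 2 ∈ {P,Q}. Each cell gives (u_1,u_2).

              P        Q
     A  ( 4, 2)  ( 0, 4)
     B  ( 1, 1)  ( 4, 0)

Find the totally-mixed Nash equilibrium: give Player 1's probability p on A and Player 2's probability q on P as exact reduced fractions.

p=1/3, q=4/7

P1 indiff ⇒ q·4+(1-q)·0 = q·1+(1-q)·4 ⇒ q(3) = (1-q)(4) ⇒ q = 4/7
P2 indiff ⇒ p·2+(1-p)·1 = p·4+(1-p)·0 ⇒ p(-2) = (1-p)(-1) ⇒ p = 1/3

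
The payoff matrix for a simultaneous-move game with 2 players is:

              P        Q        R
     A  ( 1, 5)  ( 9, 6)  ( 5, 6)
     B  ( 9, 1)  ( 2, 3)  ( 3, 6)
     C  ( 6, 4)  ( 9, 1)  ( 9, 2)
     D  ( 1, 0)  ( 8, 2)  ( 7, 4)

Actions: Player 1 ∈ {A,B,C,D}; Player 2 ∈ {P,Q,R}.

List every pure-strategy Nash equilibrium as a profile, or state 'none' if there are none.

NE set: (A,Q)

(A,P): not NE [P1→B gives 9>1; P2→R gives 6>5]
(A,Q): NE
(A,R): not NE [P1→C gives 9>5]
(B,P): not NE [P2→R gives 6>1]
(B,Q): not NE [P1→C gives 9>2; P2→R gives 6>3]
(B,R): not NE [P1→C gives 9>3]
(C,P): not NE [P1→B gives 9>6]
(C,Q): not NE [P2→P gives 4>1]
(C,R): not NE [P2→P gives 4>2]
(D,P): not NE [P1→B gives 9>1; P2→R gives 4>0]
(D,Q): not NE [P1→C gives 9>8; P2→R gives 4>2]
(D,R): not NE [P1→C gives 9>7]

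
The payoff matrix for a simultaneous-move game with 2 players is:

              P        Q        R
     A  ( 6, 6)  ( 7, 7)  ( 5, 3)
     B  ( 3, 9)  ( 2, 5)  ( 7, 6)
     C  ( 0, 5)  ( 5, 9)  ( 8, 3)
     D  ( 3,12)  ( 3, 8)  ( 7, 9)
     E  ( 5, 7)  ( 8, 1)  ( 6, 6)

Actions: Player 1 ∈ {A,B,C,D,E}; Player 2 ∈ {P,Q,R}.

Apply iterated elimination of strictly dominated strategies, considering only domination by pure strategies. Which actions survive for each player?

P2 drop R (P beats it: A:6>3 B:9>6 C:5>3 D:12>9 E:7>6)
P1 drop B (A beats it: P:6>3 Q:7>2)
P1 drop C (A beats it: P:6>0 Q:7>5)
P1 drop D (A beats it: P:6>3 Q:7>3)
P1→{A,E} P2→{P,Q}

IESDS → P1:{A,E} P2:{P,Q}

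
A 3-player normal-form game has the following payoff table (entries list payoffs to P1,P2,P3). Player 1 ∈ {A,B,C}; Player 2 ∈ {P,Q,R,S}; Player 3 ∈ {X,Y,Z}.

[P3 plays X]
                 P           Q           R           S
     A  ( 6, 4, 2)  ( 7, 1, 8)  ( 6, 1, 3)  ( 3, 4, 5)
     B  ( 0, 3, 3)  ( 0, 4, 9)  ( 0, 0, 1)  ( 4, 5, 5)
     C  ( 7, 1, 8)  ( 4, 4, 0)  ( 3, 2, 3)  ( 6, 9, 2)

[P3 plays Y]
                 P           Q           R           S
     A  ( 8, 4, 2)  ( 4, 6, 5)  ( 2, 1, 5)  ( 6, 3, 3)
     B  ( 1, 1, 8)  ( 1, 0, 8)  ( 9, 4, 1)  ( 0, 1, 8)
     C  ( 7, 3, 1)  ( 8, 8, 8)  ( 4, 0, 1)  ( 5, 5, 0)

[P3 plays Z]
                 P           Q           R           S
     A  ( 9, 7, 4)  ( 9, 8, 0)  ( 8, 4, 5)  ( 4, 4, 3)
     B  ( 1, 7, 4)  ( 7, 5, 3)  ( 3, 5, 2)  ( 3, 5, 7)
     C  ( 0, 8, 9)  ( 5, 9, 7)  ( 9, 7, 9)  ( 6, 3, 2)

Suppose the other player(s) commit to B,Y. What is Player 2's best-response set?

argmax u_2 = {R}

u_2(P vs B,Y) = 1
u_2(Q vs B,Y) = 0
u_2(R vs B,Y) = 4
u_2(S vs B,Y) = 1
max payoff 4 at {R}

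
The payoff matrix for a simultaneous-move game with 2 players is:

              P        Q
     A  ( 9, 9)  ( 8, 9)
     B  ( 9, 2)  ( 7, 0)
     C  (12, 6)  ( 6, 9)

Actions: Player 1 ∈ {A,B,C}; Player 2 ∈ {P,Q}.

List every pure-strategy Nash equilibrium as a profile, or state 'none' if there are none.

NE set: (A,Q)

(A,P): not NE [P1→C gives 12>9]
(A,Q): NE
(B,P): not NE [P1→C gives 12>9]
(B,Q): not NE [P1→A gives 8>7; P2→P gives 2>0]
(C,P): not NE [P2→Q gives 9>6]
(C,Q): not NE [P1→A gives 8>6]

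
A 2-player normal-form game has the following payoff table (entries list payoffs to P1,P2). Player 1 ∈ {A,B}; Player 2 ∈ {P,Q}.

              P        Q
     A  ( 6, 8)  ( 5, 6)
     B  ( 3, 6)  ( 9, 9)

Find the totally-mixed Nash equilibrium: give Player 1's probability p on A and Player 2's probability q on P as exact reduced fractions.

P1 mixes 3/5 on A; P2 mixes 4/7 on P

P1 indiff ⇒ q·6+(1-q)·5 = q·3+(1-q)·9 ⇒ q(3) = (1-q)(4) ⇒ q = 4/7
P2 indiff ⇒ p·8+(1-p)·6 = p·6+(1-p)·9 ⇒ p(2) = (1-p)(3) ⇒ p = 3/5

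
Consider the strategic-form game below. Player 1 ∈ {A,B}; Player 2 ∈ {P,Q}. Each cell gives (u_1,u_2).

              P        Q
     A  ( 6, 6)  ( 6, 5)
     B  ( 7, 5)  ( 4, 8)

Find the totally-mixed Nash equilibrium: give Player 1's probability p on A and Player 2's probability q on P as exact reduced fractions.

p=3/4, q=2/3

P1 indiff ⇒ q·6+(1-q)·6 = q·7+(1-q)·4 ⇒ q(-1) = (1-q)(-2) ⇒ q = 2/3
P2 indiff ⇒ p·6+(1-p)·5 = p·5+(1-p)·8 ⇒ p(1) = (1-p)(3) ⇒ p = 3/4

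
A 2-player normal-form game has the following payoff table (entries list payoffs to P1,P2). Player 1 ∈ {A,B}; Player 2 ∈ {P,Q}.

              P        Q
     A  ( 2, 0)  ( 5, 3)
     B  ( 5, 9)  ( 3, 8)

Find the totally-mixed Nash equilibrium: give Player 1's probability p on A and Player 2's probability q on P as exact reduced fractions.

P1 mixes 1/4 on A; P2 mixes 2/5 on P

P1 indiff ⇒ q·2+(1-q)·5 = q·5+(1-q)·3 ⇒ q(-3) = (1-q)(-2) ⇒ q = 2/5
P2 indiff ⇒ p·0+(1-p)·9 = p·3+(1-p)·8 ⇒ p(-3) = (1-p)(-1) ⇒ p = 1/4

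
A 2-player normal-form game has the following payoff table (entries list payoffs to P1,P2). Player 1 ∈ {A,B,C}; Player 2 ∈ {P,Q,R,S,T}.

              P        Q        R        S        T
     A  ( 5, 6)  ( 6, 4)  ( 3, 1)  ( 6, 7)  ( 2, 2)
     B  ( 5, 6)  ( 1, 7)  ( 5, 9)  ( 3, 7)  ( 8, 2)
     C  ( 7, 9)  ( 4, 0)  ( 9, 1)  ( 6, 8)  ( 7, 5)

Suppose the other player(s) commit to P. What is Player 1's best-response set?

BR_1 = {C}

u_1(A vs P) = 5
u_1(B vs P) = 5
u_1(C vs P) = 7
max payoff 7 at {C}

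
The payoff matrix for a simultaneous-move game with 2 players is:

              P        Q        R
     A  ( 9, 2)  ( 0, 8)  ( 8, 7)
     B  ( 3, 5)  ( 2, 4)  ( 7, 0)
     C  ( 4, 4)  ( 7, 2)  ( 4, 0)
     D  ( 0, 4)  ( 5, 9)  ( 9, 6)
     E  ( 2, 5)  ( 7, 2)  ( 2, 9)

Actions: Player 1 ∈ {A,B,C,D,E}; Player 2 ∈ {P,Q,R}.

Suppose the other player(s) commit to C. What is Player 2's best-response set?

u_2(P vs C) = 4
u_2(Q vs C) = 2
u_2(R vs C) = 0
max payoff 4 at {P}

BR_2 = {P}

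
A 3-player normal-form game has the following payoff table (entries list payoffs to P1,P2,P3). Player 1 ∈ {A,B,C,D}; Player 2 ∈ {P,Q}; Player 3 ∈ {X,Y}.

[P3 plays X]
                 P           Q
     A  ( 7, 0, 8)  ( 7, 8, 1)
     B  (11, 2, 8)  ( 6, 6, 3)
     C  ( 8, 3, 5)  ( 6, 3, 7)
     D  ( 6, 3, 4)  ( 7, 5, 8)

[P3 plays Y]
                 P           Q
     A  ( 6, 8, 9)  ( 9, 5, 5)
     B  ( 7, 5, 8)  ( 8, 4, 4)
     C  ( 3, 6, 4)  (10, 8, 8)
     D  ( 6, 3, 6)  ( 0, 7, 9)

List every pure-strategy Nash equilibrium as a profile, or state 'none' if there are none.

NE set: (B,P,Y), (C,Q,Y)

(A,P,X): not NE [P1→B gives 11>7; P2→Q gives 8>0; P3→Y gives 9>8]
(A,P,Y): not NE [P1→B gives 7>6]
(A,Q,X): not NE [P3→Y gives 5>1]
(A,Q,Y): not NE [P1→C gives 10>9; P2→P gives 8>5]
(B,P,X): not NE [P2→Q gives 6>2]
(B,P,Y): NE
(B,Q,X): not NE [P1→D gives 7>6; P3→Y gives 4>3]
(B,Q,Y): not NE [P1→C gives 10>8; P2→P gives 5>4]
(C,P,X): not NE [P1→B gives 11>8]
(C,P,Y): not NE [P1→B gives 7>3; P2→Q gives 8>6; P3→X gives 5>4]
(C,Q,X): not NE [P1→D gives 7>6; P3→Y gives 8>7]
(C,Q,Y): NE
(D,P,X): not NE [P1→B gives 11>6; P2→Q gives 5>3; P3→Y gives 6>4]
(D,P,Y): not NE [P1→B gives 7>6; P2→Q gives 7>3]
(D,Q,X): not NE [P3→Y gives 9>8]
(D,Q,Y): not NE [P1→C gives 10>0]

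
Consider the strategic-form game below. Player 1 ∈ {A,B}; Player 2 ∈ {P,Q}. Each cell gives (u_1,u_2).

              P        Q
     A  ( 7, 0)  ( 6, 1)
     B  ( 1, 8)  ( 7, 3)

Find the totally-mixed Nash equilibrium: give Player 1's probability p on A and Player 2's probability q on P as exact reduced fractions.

p=5/6, q=1/7

P1 indiff ⇒ q·7+(1-q)·6 = q·1+(1-q)·7 ⇒ q(6) = (1-q)(1) ⇒ q = 1/7
P2 indiff ⇒ p·0+(1-p)·8 = p·1+(1-p)·3 ⇒ p(-1) = (1-p)(-5) ⇒ p = 5/6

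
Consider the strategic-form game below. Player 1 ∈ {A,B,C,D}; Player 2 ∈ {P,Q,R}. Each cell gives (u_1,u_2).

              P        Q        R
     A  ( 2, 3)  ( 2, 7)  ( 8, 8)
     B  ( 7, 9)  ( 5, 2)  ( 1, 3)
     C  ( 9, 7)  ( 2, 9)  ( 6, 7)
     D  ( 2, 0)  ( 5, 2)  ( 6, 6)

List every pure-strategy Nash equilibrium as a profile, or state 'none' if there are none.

(A,P): not NE [P1→C gives 9>2; P2→R gives 8>3]
(A,Q): not NE [P1→D gives 5>2; P2→R gives 8>7]
(A,R): NE
(B,P): not NE [P1→C gives 9>7]
(B,Q): not NE [P2→P gives 9>2]
(B,R): not NE [P1→A gives 8>1; P2→P gives 9>3]
(C,P): not NE [P2→Q gives 9>7]
(C,Q): not NE [P1→D gives 5>2]
(C,R): not NE [P1→A gives 8>6; P2→Q gives 9>7]
(D,P): not NE [P1→C gives 9>2; P2→R gives 6>0]
(D,Q): not NE [P2→R gives 6>2]
(D,R): not NE [P1→A gives 8>6]

Nash profiles: (A,R)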